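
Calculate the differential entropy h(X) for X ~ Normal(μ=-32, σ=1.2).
1.6013 nats

We have X ~ Normal(μ=-32, σ=1.2).

The differential entropy measures the uncertainty or information content of the distribution.

For a Normal distribution with μ=-32, σ=1.2:
h(X) = 1.6013 nats

(In bits, this would be 2.3101 bits.)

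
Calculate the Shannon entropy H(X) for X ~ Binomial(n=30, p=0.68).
2.3551 nats

We have X ~ Binomial(n=30, p=0.68).

The Shannon entropy measures the uncertainty or information content of the distribution.

For a Binomial distribution with n=30, p=0.68:
H(X) = 2.3551 nats

(In bits, this would be 3.3977 bits.)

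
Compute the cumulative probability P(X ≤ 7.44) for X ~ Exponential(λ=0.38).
0.940822

We have X ~ Exponential(λ=0.38).

The CDF gives us P(X ≤ k).

Using the CDF:
P(X ≤ 7.44) = 0.940822

This means there's approximately a 94.1% chance that X is at most 7.44.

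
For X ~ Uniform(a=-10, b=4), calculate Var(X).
16.3333

We have X ~ Uniform(a=-10, b=4).

For a Uniform distribution with a=-10, b=4:
Var(X) = 16.3333

The variance measures the spread of the distribution around the mean.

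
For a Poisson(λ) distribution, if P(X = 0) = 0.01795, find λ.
λ = 4.0202

For a Poisson(λ) distribution, the PMF at 0 is:
P(X = 0) = λ^0 e^(-λ) / 0! = e^(-λ)

Given P(X = 0) = 0.01795:
e^(-λ) = 0.01795
-λ = ln(0.01795)
λ = -ln(0.01795) = 4.0202

Verification: e^(-4.0202) = 0.01795 ✓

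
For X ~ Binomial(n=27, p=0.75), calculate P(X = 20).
0.171883

We have X ~ Binomial(n=27, p=0.75).

For a Binomial distribution, the PMF gives us the probability of each outcome.

Using the PMF formula:
P(X = 20) = 0.171883

Rounded to 4 decimal places: 0.1719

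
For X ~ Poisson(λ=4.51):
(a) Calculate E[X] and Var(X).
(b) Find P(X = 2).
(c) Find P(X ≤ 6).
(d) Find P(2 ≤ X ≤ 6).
(a) E[X] = 4.5100, Var(X) = 4.5100
(b) P(X = 2) = 0.111855
(c) P(X ≤ 6) = 0.829767
(d) P(2 ≤ X ≤ 6) = 0.769166

We have X ~ Poisson(λ=4.51).

(a) Moments:
E[X] = 4.5100
Var(X) = 4.5100
σ = √Var(X) = 2.1237

(b) Point probability using PMF:
P(X = 2) = 0.111855

(c) Cumulative probability using CDF:
P(X ≤ 6) = F(6) = 0.829767

(d) Range probability:
P(2 ≤ X ≤ 6) = P(X ≤ 6) - P(X ≤ 1)
                   = F(6) - F(1)
                   = 0.829767 - 0.060602
                   = 0.769166

This means approximately 76.9% of outcomes fall in the interval [2, 6].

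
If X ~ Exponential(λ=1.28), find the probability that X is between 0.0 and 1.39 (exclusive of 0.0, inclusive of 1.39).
0.831227

We have X ~ Exponential(λ=1.28).

To find P(0.0 < X ≤ 1.39), we use:
P(0.0 < X ≤ 1.39) = P(X ≤ 1.39) - P(X ≤ 0.0)
                 = F(1.39) - F(0.0)
                 = 0.831227 - 0.000000
                 = 0.831227

So there's approximately a 83.1% chance that X falls in this range.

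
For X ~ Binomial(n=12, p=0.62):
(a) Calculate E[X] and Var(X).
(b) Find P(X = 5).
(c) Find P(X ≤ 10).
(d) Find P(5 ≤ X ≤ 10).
(a) E[X] = 7.4400, Var(X) = 2.8272
(b) P(X = 5) = 0.083017
(c) P(X ≤ 10) = 0.973045
(d) P(5 ≤ X ≤ 10) = 0.930802

We have X ~ Binomial(n=12, p=0.62).

(a) Moments:
E[X] = 7.4400
Var(X) = 2.8272
σ = √Var(X) = 1.6814

(b) Point probability using PMF:
P(X = 5) = 0.083017

(c) Cumulative probability using CDF:
P(X ≤ 10) = F(10) = 0.973045

(d) Range probability:
P(5 ≤ X ≤ 10) = P(X ≤ 10) - P(X ≤ 4)
                   = F(10) - F(4)
                   = 0.973045 - 0.042243
                   = 0.930802

This means approximately 93.1% of outcomes fall in the interval [5, 10].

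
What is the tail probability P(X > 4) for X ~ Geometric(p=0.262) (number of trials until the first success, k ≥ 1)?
0.296637

We have X ~ Geometric(p=0.262) (number of trials until the first success, k ≥ 1).

P(X > 4) = 1 - P(X ≤ 4)
                = 1 - F(4)
                = 1 - 0.703363
                = 0.296637

So there's approximately a 29.7% chance that X exceeds 4.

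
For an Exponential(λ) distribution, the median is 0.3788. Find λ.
λ = 1.8299

For X ~ Exponential(λ), the CDF is F(x) = 1 - e^(-λx).
The median m satisfies F(m) = 0.5:
1 - e^(-λm) = 0.5
e^(-λm) = 0.5
λm = ln(2)
m = ln(2) / λ

Given m = 0.3788:
λ = ln(2) / 0.3788 = 0.693147 / 0.3788 = 1.8299

Verification: ln(2) / 1.8299 = 0.3788 ✓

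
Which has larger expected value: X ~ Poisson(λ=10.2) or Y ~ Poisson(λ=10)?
X has larger mean (10.2000 > 10.0000)

Compute the expected value for each distribution:

X ~ Poisson(λ=10.2):
E[X] = 10.2000

Y ~ Poisson(λ=10):
E[Y] = 10.0000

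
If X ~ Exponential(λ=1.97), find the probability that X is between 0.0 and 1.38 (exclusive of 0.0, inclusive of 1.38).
0.934033

We have X ~ Exponential(λ=1.97).

To find P(0.0 < X ≤ 1.38), we use:
P(0.0 < X ≤ 1.38) = P(X ≤ 1.38) - P(X ≤ 0.0)
                 = F(1.38) - F(0.0)
                 = 0.934033 - 0.000000
                 = 0.934033

So there's approximately a 93.4% chance that X falls in this range.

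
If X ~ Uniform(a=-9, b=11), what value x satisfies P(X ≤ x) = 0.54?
1.8000

We have X ~ Uniform(a=-9, b=11).

We want to find x such that P(X ≤ x) = 0.54.

This is the 54th percentile, which means 54% of values fall below this point.

Using the inverse CDF (quantile function):
x = F⁻¹(0.54) = 1.8000

Verification: P(X ≤ 1.8000) = 0.54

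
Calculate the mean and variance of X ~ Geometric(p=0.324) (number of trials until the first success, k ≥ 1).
E[X] = 3.0864, Var(X) = 6.4396

We have X ~ Geometric(p=0.324) (number of trials until the first success, k ≥ 1).

For a Geometric distribution with p=0.324 (number of trials until the first success, k ≥ 1):

Expected value:
E[X] = 3.0864

Variance:
Var(X) = 6.4396

Standard deviation:
σ = √Var(X) = 2.5376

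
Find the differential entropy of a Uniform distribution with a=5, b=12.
1.9459 nats

We have X ~ Uniform(a=5, b=12).

The differential entropy measures the uncertainty or information content of the distribution.

For a Uniform distribution with a=5, b=12:
h(X) = 1.9459 nats

(In bits, this would be 2.8074 bits.)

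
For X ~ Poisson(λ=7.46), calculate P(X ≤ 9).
0.780967

We have X ~ Poisson(λ=7.46).

The CDF gives us P(X ≤ k).

Using the CDF:
P(X ≤ 9) = 0.780967

This means there's approximately a 78.1% chance that X is at most 9.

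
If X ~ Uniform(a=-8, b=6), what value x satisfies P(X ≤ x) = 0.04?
-7.4400

We have X ~ Uniform(a=-8, b=6).

We want to find x such that P(X ≤ x) = 0.04.

This is the 4th percentile, which means 4% of values fall below this point.

Using the inverse CDF (quantile function):
x = F⁻¹(0.04) = -7.4400

Verification: P(X ≤ -7.4400) = 0.04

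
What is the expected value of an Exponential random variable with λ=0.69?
1.4493

We have X ~ Exponential(λ=0.69).

For an Exponential distribution with λ=0.69:
E[X] = 1.4493

This is the expected (average) value of X.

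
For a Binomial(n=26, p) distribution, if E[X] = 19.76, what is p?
p = 0.76

For a Binomial(n, p) distribution:
E[X] = n × p

Given n = 26 and E[X] = 19.76:
19.76 = 26 × p
p = 19.76 / 26 = 0.76

Verification: Binomial(26, 0.76) has E[X] = 19.76 ✓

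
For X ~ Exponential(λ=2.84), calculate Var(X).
0.1240

We have X ~ Exponential(λ=2.84).

For an Exponential distribution with λ=2.84:
Var(X) = 0.1240

The variance measures the spread of the distribution around the mean.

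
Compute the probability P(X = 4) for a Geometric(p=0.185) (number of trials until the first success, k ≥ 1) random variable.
0.100149

We have X ~ Geometric(p=0.185) (number of trials until the first success, k ≥ 1).

For a Geometric distribution, the PMF gives us the probability of each outcome.

Using the PMF formula:
P(X = 4) = 0.100149

Rounded to 4 decimal places: 0.1001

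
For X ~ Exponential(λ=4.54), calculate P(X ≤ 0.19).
0.577937

We have X ~ Exponential(λ=4.54).

The CDF gives us P(X ≤ k).

Using the CDF:
P(X ≤ 0.19) = 0.577937

This means there's approximately a 57.8% chance that X is at most 0.19.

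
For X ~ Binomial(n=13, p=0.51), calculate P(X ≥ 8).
0.316153

We have X ~ Binomial(n=13, p=0.51).

For discrete distributions, P(X ≥ 8) = 1 - P(X ≤ 7).

P(X ≤ 7) = 0.683847
P(X ≥ 8) = 1 - 0.683847 = 0.316153

So there's approximately a 31.6% chance that X is at least 8.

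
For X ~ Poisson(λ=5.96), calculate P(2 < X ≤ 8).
0.787563

We have X ~ Poisson(λ=5.96).

To find P(2 < X ≤ 8), we use:
P(2 < X ≤ 8) = P(X ≤ 8) - P(X ≤ 2)
                 = F(8) - F(2)
                 = 0.851340 - 0.063777
                 = 0.787563

So there's approximately a 78.8% chance that X falls in this range.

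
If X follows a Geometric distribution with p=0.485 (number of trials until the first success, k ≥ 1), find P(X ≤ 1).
0.485000

We have X ~ Geometric(p=0.485) (number of trials until the first success, k ≥ 1).

The CDF gives us P(X ≤ k).

Using the CDF:
P(X ≤ 1) = 0.485000

This means there's approximately a 48.5% chance that X is at most 1.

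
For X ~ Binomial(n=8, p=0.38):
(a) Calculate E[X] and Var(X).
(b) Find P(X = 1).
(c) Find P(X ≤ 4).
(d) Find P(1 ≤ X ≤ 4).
(a) E[X] = 3.0400, Var(X) = 1.8848
(b) P(X = 1) = 0.107057
(c) P(X ≤ 4) = 0.855733
(d) P(1 ≤ X ≤ 4) = 0.833899

We have X ~ Binomial(n=8, p=0.38).

(a) Moments:
E[X] = 3.0400
Var(X) = 1.8848
σ = √Var(X) = 1.3729

(b) Point probability using PMF:
P(X = 1) = 0.107057

(c) Cumulative probability using CDF:
P(X ≤ 4) = F(4) = 0.855733

(d) Range probability:
P(1 ≤ X ≤ 4) = P(X ≤ 4) - P(X ≤ 0)
                   = F(4) - F(0)
                   = 0.855733 - 0.021834
                   = 0.833899

This means approximately 83.4% of outcomes fall in the interval [1, 4].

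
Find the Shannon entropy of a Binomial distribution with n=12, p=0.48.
1.9667 nats

We have X ~ Binomial(n=12, p=0.48).

The Shannon entropy measures the uncertainty or information content of the distribution.

For a Binomial distribution with n=12, p=0.48:
H(X) = 1.9667 nats

(In bits, this would be 2.8373 bits.)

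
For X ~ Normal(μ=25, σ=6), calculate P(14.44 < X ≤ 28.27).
0.667919

We have X ~ Normal(μ=25, σ=6).

To find P(14.44 < X ≤ 28.27), we use:
P(14.44 < X ≤ 28.27) = P(X ≤ 28.27) - P(X ≤ 14.44)
                 = F(28.27) - F(14.44)
                 = 0.707123 - 0.039204
                 = 0.667919

So there's approximately a 66.8% chance that X falls in this range.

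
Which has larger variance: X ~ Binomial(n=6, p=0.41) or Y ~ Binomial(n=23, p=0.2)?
Y has larger variance (3.6800 > 1.4514)

Compute the variance for each distribution:

X ~ Binomial(n=6, p=0.41):
Var(X) = 1.4514

Y ~ Binomial(n=23, p=0.2):
Var(Y) = 3.6800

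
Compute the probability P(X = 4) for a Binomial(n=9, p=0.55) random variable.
0.212757

We have X ~ Binomial(n=9, p=0.55).

For a Binomial distribution, the PMF gives us the probability of each outcome.

Using the PMF formula:
P(X = 4) = 0.212757

Rounded to 4 decimal places: 0.2128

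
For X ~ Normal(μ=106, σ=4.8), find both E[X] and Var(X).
E[X] = 106.0000, Var(X) = 23.0400

We have X ~ Normal(μ=106, σ=4.8).

For a Normal distribution with μ=106, σ=4.8:

Expected value:
E[X] = 106.0000

Variance:
Var(X) = 23.0400

Standard deviation:
σ = √Var(X) = 4.8000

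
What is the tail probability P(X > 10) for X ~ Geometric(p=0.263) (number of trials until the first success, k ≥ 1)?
0.047280

We have X ~ Geometric(p=0.263) (number of trials until the first success, k ≥ 1).

P(X > 10) = 1 - P(X ≤ 10)
                = 1 - F(10)
                = 1 - 0.952720
                = 0.047280

So there's approximately a 4.7% chance that X exceeds 10.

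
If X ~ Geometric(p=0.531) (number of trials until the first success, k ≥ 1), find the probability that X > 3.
0.103162

We have X ~ Geometric(p=0.531) (number of trials until the first success, k ≥ 1).

P(X > 3) = 1 - P(X ≤ 3)
                = 1 - F(3)
                = 1 - 0.896838
                = 0.103162

So there's approximately a 10.3% chance that X exceeds 3.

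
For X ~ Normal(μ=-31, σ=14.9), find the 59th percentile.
-27.6096

We have X ~ Normal(μ=-31, σ=14.9).

We want to find x such that P(X ≤ x) = 0.59.

This is the 59th percentile, which means 59% of values fall below this point.

Using the inverse CDF (quantile function):
x = F⁻¹(0.59) = -27.6096

Verification: P(X ≤ -27.6096) = 0.59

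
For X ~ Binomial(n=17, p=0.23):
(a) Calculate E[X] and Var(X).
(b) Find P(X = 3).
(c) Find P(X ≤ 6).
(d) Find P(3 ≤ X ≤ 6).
(a) E[X] = 3.9100, Var(X) = 3.0107
(b) P(X = 3) = 0.213090
(c) P(X ≤ 6) = 0.926380
(d) P(3 ≤ X ≤ 6) = 0.712236

We have X ~ Binomial(n=17, p=0.23).

(a) Moments:
E[X] = 3.9100
Var(X) = 3.0107
σ = √Var(X) = 1.7351

(b) Point probability using PMF:
P(X = 3) = 0.213090

(c) Cumulative probability using CDF:
P(X ≤ 6) = F(6) = 0.926380

(d) Range probability:
P(3 ≤ X ≤ 6) = P(X ≤ 6) - P(X ≤ 2)
                   = F(6) - F(2)
                   = 0.926380 - 0.214143
                   = 0.712236

This means approximately 71.2% of outcomes fall in the interval [3, 6].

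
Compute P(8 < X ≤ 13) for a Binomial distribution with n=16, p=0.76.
0.755402

We have X ~ Binomial(n=16, p=0.76).

To find P(8 < X ≤ 13), we use:
P(8 < X ≤ 13) = P(X ≤ 13) - P(X ≤ 8)
                 = F(13) - F(8)
                 = 0.776767 - 0.021366
                 = 0.755402

So there's approximately a 75.5% chance that X falls in this range.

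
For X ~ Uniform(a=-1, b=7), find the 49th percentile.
2.9200

We have X ~ Uniform(a=-1, b=7).

We want to find x such that P(X ≤ x) = 0.49.

This is the 49th percentile, which means 49% of values fall below this point.

Using the inverse CDF (quantile function):
x = F⁻¹(0.49) = 2.9200

Verification: P(X ≤ 2.9200) = 0.49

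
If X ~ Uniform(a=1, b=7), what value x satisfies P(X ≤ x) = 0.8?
5.8000

We have X ~ Uniform(a=1, b=7).

We want to find x such that P(X ≤ x) = 0.8.

This is the 80th percentile, which means 80% of values fall below this point.

Using the inverse CDF (quantile function):
x = F⁻¹(0.8) = 5.8000

Verification: P(X ≤ 5.8000) = 0.8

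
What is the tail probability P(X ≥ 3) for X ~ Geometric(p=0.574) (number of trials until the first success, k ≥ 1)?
0.181476

We have X ~ Geometric(p=0.574) (number of trials until the first success, k ≥ 1).

For discrete distributions, P(X ≥ 3) = 1 - P(X ≤ 2).

P(X ≤ 2) = 0.818524
P(X ≥ 3) = 1 - 0.818524 = 0.181476

So there's approximately a 18.1% chance that X is at least 3.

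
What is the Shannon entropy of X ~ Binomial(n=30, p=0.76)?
2.2641 nats

We have X ~ Binomial(n=30, p=0.76).

The Shannon entropy measures the uncertainty or information content of the distribution.

For a Binomial distribution with n=30, p=0.76:
H(X) = 2.2641 nats

(In bits, this would be 3.2663 bits.)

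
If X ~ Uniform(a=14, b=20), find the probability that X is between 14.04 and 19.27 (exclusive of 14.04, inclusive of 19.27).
0.871667

We have X ~ Uniform(a=14, b=20).

To find P(14.04 < X ≤ 19.27), we use:
P(14.04 < X ≤ 19.27) = P(X ≤ 19.27) - P(X ≤ 14.04)
                 = F(19.27) - F(14.04)
                 = 0.878333 - 0.006667
                 = 0.871667

So there's approximately a 87.2% chance that X falls in this range.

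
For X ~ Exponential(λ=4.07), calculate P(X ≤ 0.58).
0.905636

We have X ~ Exponential(λ=4.07).

The CDF gives us P(X ≤ k).

Using the CDF:
P(X ≤ 0.58) = 0.905636

This means there's approximately a 90.6% chance that X is at most 0.58.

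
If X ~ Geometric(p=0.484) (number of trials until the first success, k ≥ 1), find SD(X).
1.4842

We have X ~ Geometric(p=0.484) (number of trials until the first success, k ≥ 1).

For a Geometric distribution with p=0.484 (number of trials until the first success, k ≥ 1):
σ = √Var(X) = 1.4842

The standard deviation is the square root of the variance.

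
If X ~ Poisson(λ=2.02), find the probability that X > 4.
0.054476

We have X ~ Poisson(λ=2.02).

P(X > 4) = 1 - P(X ≤ 4)
                = 1 - F(4)
                = 1 - 0.945524
                = 0.054476

So there's approximately a 5.4% chance that X exceeds 4.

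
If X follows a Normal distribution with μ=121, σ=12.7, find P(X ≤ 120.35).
0.479591

We have X ~ Normal(μ=121, σ=12.7).

The CDF gives us P(X ≤ k).

Using the CDF:
P(X ≤ 120.35) = 0.479591

This means there's approximately a 48.0% chance that X is at most 120.35.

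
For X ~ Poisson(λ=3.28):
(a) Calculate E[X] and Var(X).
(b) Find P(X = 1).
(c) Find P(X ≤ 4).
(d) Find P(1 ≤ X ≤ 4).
(a) E[X] = 3.2800, Var(X) = 3.2800
(b) P(X = 1) = 0.123421
(c) P(X ≤ 4) = 0.766228
(d) P(1 ≤ X ≤ 4) = 0.728599

We have X ~ Poisson(λ=3.28).

(a) Moments:
E[X] = 3.2800
Var(X) = 3.2800
σ = √Var(X) = 1.8111

(b) Point probability using PMF:
P(X = 1) = 0.123421

(c) Cumulative probability using CDF:
P(X ≤ 4) = F(4) = 0.766228

(d) Range probability:
P(1 ≤ X ≤ 4) = P(X ≤ 4) - P(X ≤ 0)
                   = F(4) - F(0)
                   = 0.766228 - 0.037628
                   = 0.728599

This means approximately 72.9% of outcomes fall in the interval [1, 4].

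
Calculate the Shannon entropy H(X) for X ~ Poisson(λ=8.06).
2.4513 nats

We have X ~ Poisson(λ=8.06).

The Shannon entropy measures the uncertainty or information content of the distribution.

For a Poisson distribution with λ=8.06:
H(X) = 2.4513 nats

(In bits, this would be 3.5364 bits.)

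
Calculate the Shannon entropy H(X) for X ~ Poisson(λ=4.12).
2.1024 nats

We have X ~ Poisson(λ=4.12).

The Shannon entropy measures the uncertainty or information content of the distribution.

For a Poisson distribution with λ=4.12:
H(X) = 2.1024 nats

(In bits, this would be 3.0331 bits.)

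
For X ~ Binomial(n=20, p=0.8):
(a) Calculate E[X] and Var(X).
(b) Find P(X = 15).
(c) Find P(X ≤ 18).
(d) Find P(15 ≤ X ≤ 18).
(a) E[X] = 16.0000, Var(X) = 3.2000
(b) P(X = 15) = 0.174560
(c) P(X ≤ 18) = 0.930825
(d) P(15 ≤ X ≤ 18) = 0.735032

We have X ~ Binomial(n=20, p=0.8).

(a) Moments:
E[X] = 16.0000
Var(X) = 3.2000
σ = √Var(X) = 1.7889

(b) Point probability using PMF:
P(X = 15) = 0.174560

(c) Cumulative probability using CDF:
P(X ≤ 18) = F(18) = 0.930825

(d) Range probability:
P(15 ≤ X ≤ 18) = P(X ≤ 18) - P(X ≤ 14)
                   = F(18) - F(14)
                   = 0.930825 - 0.195792
                   = 0.735032

This means approximately 73.5% of outcomes fall in the interval [15, 18].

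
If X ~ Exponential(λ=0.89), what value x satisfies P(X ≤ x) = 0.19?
0.2368

We have X ~ Exponential(λ=0.89).

We want to find x such that P(X ≤ x) = 0.19.

This is the 19th percentile, which means 19% of values fall below this point.

Using the inverse CDF (quantile function):
x = F⁻¹(0.19) = 0.2368

Verification: P(X ≤ 0.2368) = 0.19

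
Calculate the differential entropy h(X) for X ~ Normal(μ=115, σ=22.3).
4.5235 nats

We have X ~ Normal(μ=115, σ=22.3).

The differential entropy measures the uncertainty or information content of the distribution.

For a Normal distribution with μ=115, σ=22.3:
h(X) = 4.5235 nats

(In bits, this would be 6.5261 bits.)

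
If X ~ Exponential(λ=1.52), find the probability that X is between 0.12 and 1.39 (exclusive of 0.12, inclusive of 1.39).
0.712369

We have X ~ Exponential(λ=1.52).

To find P(0.12 < X ≤ 1.39), we use:
P(0.12 < X ≤ 1.39) = P(X ≤ 1.39) - P(X ≤ 0.12)
                 = F(1.39) - F(0.12)
                 = 0.879101 - 0.166732
                 = 0.712369

So there's approximately a 71.2% chance that X falls in this range.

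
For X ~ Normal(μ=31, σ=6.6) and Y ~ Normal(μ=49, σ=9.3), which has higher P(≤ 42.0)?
X has higher probability (P(X ≤ 42.0) = 0.9522 > P(Y ≤ 42.0) = 0.2258)

Compute P(≤ 42.0) for each distribution:

X ~ Normal(μ=31, σ=6.6):
P(X ≤ 42.0) = 0.9522

Y ~ Normal(μ=49, σ=9.3):
P(Y ≤ 42.0) = 0.2258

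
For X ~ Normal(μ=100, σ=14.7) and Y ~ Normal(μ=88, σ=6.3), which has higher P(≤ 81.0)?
Y has higher probability (P(Y ≤ 81.0) = 0.1333 > P(X ≤ 81.0) = 0.0981)

Compute P(≤ 81.0) for each distribution:

X ~ Normal(μ=100, σ=14.7):
P(X ≤ 81.0) = 0.0981

Y ~ Normal(μ=88, σ=6.3):
P(Y ≤ 81.0) = 0.1333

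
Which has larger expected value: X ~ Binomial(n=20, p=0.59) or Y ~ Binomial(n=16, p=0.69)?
X has larger mean (11.8000 > 11.0400)

Compute the expected value for each distribution:

X ~ Binomial(n=20, p=0.59):
E[X] = 11.8000

Y ~ Binomial(n=16, p=0.69):
E[Y] = 11.0400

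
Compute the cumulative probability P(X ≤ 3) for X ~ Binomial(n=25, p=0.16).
0.416305

We have X ~ Binomial(n=25, p=0.16).

The CDF gives us P(X ≤ k).

Using the CDF:
P(X ≤ 3) = 0.416305

This means there's approximately a 41.6% chance that X is at most 3.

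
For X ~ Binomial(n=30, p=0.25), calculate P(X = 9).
0.129807

We have X ~ Binomial(n=30, p=0.25).

For a Binomial distribution, the PMF gives us the probability of each outcome.

Using the PMF formula:
P(X = 9) = 0.129807

Rounded to 4 decimal places: 0.1298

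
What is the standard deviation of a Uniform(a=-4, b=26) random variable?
8.6603

We have X ~ Uniform(a=-4, b=26).

For a Uniform distribution with a=-4, b=26:
σ = √Var(X) = 8.6603

The standard deviation is the square root of the variance.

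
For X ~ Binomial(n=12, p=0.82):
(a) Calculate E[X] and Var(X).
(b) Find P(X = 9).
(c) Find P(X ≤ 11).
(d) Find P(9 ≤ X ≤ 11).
(a) E[X] = 9.8400, Var(X) = 1.7712
(b) P(X = 9) = 0.215063
(c) P(X ≤ 11) = 0.907580
(d) P(9 ≤ X ≤ 11) = 0.752429

We have X ~ Binomial(n=12, p=0.82).

(a) Moments:
E[X] = 9.8400
Var(X) = 1.7712
σ = √Var(X) = 1.3309

(b) Point probability using PMF:
P(X = 9) = 0.215063

(c) Cumulative probability using CDF:
P(X ≤ 11) = F(11) = 0.907580

(d) Range probability:
P(9 ≤ X ≤ 11) = P(X ≤ 11) - P(X ≤ 8)
                   = F(11) - F(8)
                   = 0.907580 - 0.155151
                   = 0.752429

This means approximately 75.2% of outcomes fall in the interval [9, 11].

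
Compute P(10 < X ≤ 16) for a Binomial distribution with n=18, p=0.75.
0.903588

We have X ~ Binomial(n=18, p=0.75).

To find P(10 < X ≤ 16), we use:
P(10 < X ≤ 16) = P(X ≤ 16) - P(X ≤ 10)
                 = F(16) - F(10)
                 = 0.960536 - 0.056948
                 = 0.903588

So there's approximately a 90.4% chance that X falls in this range.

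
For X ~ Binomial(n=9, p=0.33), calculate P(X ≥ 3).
0.614587

We have X ~ Binomial(n=9, p=0.33).

For discrete distributions, P(X ≥ 3) = 1 - P(X ≤ 2).

P(X ≤ 2) = 0.385413
P(X ≥ 3) = 1 - 0.385413 = 0.614587

So there's approximately a 61.5% chance that X is at least 3.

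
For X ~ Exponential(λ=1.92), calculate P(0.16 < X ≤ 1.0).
0.588897

We have X ~ Exponential(λ=1.92).

To find P(0.16 < X ≤ 1.0), we use:
P(0.16 < X ≤ 1.0) = P(X ≤ 1.0) - P(X ≤ 0.16)
                 = F(1.0) - F(0.16)
                 = 0.853393 - 0.264497
                 = 0.588897

So there's approximately a 58.9% chance that X falls in this range.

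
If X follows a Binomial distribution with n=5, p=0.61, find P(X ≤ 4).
0.915540

We have X ~ Binomial(n=5, p=0.61).

The CDF gives us P(X ≤ k).

Using the CDF:
P(X ≤ 4) = 0.915540

This means there's approximately a 91.6% chance that X is at most 4.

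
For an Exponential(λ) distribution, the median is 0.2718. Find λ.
λ = 2.5502

For X ~ Exponential(λ), the CDF is F(x) = 1 - e^(-λx).
The median m satisfies F(m) = 0.5:
1 - e^(-λm) = 0.5
e^(-λm) = 0.5
λm = ln(2)
m = ln(2) / λ

Given m = 0.2718:
λ = ln(2) / 0.2718 = 0.693147 / 0.2718 = 2.5502

Verification: ln(2) / 2.5502 = 0.2718 ✓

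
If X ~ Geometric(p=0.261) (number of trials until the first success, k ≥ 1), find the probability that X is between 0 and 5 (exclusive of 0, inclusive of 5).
0.779595

We have X ~ Geometric(p=0.261) (number of trials until the first success, k ≥ 1).

To find P(0 < X ≤ 5), we use:
P(0 < X ≤ 5) = P(X ≤ 5) - P(X ≤ 0)
                 = F(5) - F(0)
                 = 0.779595 - 0.000000
                 = 0.779595

So there's approximately a 78.0% chance that X falls in this range.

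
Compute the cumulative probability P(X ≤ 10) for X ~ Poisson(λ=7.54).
0.858782

We have X ~ Poisson(λ=7.54).

The CDF gives us P(X ≤ k).

Using the CDF:
P(X ≤ 10) = 0.858782

This means there's approximately a 85.9% chance that X is at most 10.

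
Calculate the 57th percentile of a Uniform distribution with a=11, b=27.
20.1200

We have X ~ Uniform(a=11, b=27).

We want to find x such that P(X ≤ x) = 0.57.

This is the 57th percentile, which means 57% of values fall below this point.

Using the inverse CDF (quantile function):
x = F⁻¹(0.57) = 20.1200

Verification: P(X ≤ 20.1200) = 0.57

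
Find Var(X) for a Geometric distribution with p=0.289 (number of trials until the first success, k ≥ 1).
8.5128

We have X ~ Geometric(p=0.289) (number of trials until the first success, k ≥ 1).

For a Geometric distribution with p=0.289 (number of trials until the first success, k ≥ 1):
Var(X) = 8.5128

The variance measures the spread of the distribution around the mean.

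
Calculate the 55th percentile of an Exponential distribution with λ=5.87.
0.1360

We have X ~ Exponential(λ=5.87).

We want to find x such that P(X ≤ x) = 0.55.

This is the 55th percentile, which means 55% of values fall below this point.

Using the inverse CDF (quantile function):
x = F⁻¹(0.55) = 0.1360

Verification: P(X ≤ 0.1360) = 0.55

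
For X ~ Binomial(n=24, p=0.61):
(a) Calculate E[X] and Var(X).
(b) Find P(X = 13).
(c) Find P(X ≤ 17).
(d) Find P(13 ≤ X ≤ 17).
(a) E[X] = 14.6400, Var(X) = 5.7096
(b) P(X = 13) = 0.128312
(c) P(X ≤ 17) = 0.886096
(d) P(13 ≤ X ≤ 17) = 0.701570

We have X ~ Binomial(n=24, p=0.61).

(a) Moments:
E[X] = 14.6400
Var(X) = 5.7096
σ = √Var(X) = 2.3895

(b) Point probability using PMF:
P(X = 13) = 0.128312

(c) Cumulative probability using CDF:
P(X ≤ 17) = F(17) = 0.886096

(d) Range probability:
P(13 ≤ X ≤ 17) = P(X ≤ 17) - P(X ≤ 12)
                   = F(17) - F(12)
                   = 0.886096 - 0.184526
                   = 0.701570

This means approximately 70.2% of outcomes fall in the interval [13, 17].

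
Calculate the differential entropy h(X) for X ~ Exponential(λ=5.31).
-0.6696 nats

We have X ~ Exponential(λ=5.31).

The differential entropy measures the uncertainty or information content of the distribution.

For an Exponential distribution with λ=5.31:
h(X) = -0.6696 nats

(In bits, this would be -0.9660 bits.)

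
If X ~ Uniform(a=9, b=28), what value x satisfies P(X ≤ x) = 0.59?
20.2100

We have X ~ Uniform(a=9, b=28).

We want to find x such that P(X ≤ x) = 0.59.

This is the 59th percentile, which means 59% of values fall below this point.

Using the inverse CDF (quantile function):
x = F⁻¹(0.59) = 20.2100

Verification: P(X ≤ 20.2100) = 0.59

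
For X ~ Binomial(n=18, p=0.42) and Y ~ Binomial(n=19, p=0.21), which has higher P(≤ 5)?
Y has higher probability (P(Y ≤ 5) = 0.8071 > P(X ≤ 5) = 0.1628)

Compute P(≤ 5) for each distribution:

X ~ Binomial(n=18, p=0.42):
P(X ≤ 5) = 0.1628

Y ~ Binomial(n=19, p=0.21):
P(Y ≤ 5) = 0.8071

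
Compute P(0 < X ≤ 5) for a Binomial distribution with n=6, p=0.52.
0.967999

We have X ~ Binomial(n=6, p=0.52).

To find P(0 < X ≤ 5), we use:
P(0 < X ≤ 5) = P(X ≤ 5) - P(X ≤ 0)
                 = F(5) - F(0)
                 = 0.980229 - 0.012231
                 = 0.967999

So there's approximately a 96.8% chance that X falls in this range.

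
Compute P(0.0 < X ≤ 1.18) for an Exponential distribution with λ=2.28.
0.932146

We have X ~ Exponential(λ=2.28).

To find P(0.0 < X ≤ 1.18), we use:
P(0.0 < X ≤ 1.18) = P(X ≤ 1.18) - P(X ≤ 0.0)
                 = F(1.18) - F(0.0)
                 = 0.932146 - 0.000000
                 = 0.932146

So there's approximately a 93.2% chance that X falls in this range.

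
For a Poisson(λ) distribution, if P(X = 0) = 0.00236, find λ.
λ = 6.0491

For a Poisson(λ) distribution, the PMF at 0 is:
P(X = 0) = λ^0 e^(-λ) / 0! = e^(-λ)

Given P(X = 0) = 0.00236:
e^(-λ) = 0.00236
-λ = ln(0.00236)
λ = -ln(0.00236) = 6.0491

Verification: e^(-6.0491) = 0.00236 ✓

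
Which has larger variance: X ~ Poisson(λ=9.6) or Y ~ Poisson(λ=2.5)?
X has larger variance (9.6000 > 2.5000)

Compute the variance for each distribution:

X ~ Poisson(λ=9.6):
Var(X) = 9.6000

Y ~ Poisson(λ=2.5):
Var(Y) = 2.5000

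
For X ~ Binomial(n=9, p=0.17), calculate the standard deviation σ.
1.1269

We have X ~ Binomial(n=9, p=0.17).

For a Binomial distribution with n=9, p=0.17:
σ = √Var(X) = 1.1269

The standard deviation is the square root of the variance.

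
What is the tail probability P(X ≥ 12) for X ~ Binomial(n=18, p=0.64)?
0.513273

We have X ~ Binomial(n=18, p=0.64).

For discrete distributions, P(X ≥ 12) = 1 - P(X ≤ 11).

P(X ≤ 11) = 0.486727
P(X ≥ 12) = 1 - 0.486727 = 0.513273

So there's approximately a 51.3% chance that X is at least 12.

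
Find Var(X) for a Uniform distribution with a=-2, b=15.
24.0833

We have X ~ Uniform(a=-2, b=15).

For a Uniform distribution with a=-2, b=15:
Var(X) = 24.0833

The variance measures the spread of the distribution around the mean.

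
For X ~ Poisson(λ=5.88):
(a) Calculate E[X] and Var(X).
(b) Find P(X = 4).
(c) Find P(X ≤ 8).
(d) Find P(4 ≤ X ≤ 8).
(a) E[X] = 5.8800, Var(X) = 5.8800
(b) P(X = 4) = 0.139202
(c) P(X ≤ 8) = 0.859377
(d) P(4 ≤ X ≤ 8) = 0.697140

We have X ~ Poisson(λ=5.88).

(a) Moments:
E[X] = 5.8800
Var(X) = 5.8800
σ = √Var(X) = 2.4249

(b) Point probability using PMF:
P(X = 4) = 0.139202

(c) Cumulative probability using CDF:
P(X ≤ 8) = F(8) = 0.859377

(d) Range probability:
P(4 ≤ X ≤ 8) = P(X ≤ 8) - P(X ≤ 3)
                   = F(8) - F(3)
                   = 0.859377 - 0.162238
                   = 0.697140

This means approximately 69.7% of outcomes fall in the interval [4, 8].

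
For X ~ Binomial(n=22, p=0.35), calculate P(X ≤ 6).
0.302158

We have X ~ Binomial(n=22, p=0.35).

The CDF gives us P(X ≤ k).

Using the CDF:
P(X ≤ 6) = 0.302158

This means there's approximately a 30.2% chance that X is at most 6.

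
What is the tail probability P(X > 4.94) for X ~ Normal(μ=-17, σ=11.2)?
0.025061

We have X ~ Normal(μ=-17, σ=11.2).

P(X > 4.94) = 1 - P(X ≤ 4.94)
                = 1 - F(4.94)
                = 1 - 0.974939
                = 0.025061

So there's approximately a 2.5% chance that X exceeds 4.94.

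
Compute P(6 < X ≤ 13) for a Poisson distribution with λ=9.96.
0.734679

We have X ~ Poisson(λ=9.96).

To find P(6 < X ≤ 13), we use:
P(6 < X ≤ 13) = P(X ≤ 13) - P(X ≤ 6)
                 = F(13) - F(6)
                 = 0.867363 - 0.132684
                 = 0.734679

So there's approximately a 73.5% chance that X falls in this range.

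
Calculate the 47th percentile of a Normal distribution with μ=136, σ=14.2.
134.9312

We have X ~ Normal(μ=136, σ=14.2).

We want to find x such that P(X ≤ x) = 0.47.

This is the 47th percentile, which means 47% of values fall below this point.

Using the inverse CDF (quantile function):
x = F⁻¹(0.47) = 134.9312

Verification: P(X ≤ 134.9312) = 0.47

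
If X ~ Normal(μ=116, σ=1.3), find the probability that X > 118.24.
0.042437

We have X ~ Normal(μ=116, σ=1.3).

P(X > 118.24) = 1 - P(X ≤ 118.24)
                = 1 - F(118.24)
                = 1 - 0.957563
                = 0.042437

So there's approximately a 4.2% chance that X exceeds 118.24.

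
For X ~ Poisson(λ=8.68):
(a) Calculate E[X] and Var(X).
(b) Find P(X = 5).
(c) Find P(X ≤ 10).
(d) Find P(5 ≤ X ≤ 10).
(a) E[X] = 8.6800, Var(X) = 8.6800
(b) P(X = 5) = 0.069782
(c) P(X ≤ 10) = 0.743188
(d) P(5 ≤ X ≤ 10) = 0.676420

We have X ~ Poisson(λ=8.68).

(a) Moments:
E[X] = 8.6800
Var(X) = 8.6800
σ = √Var(X) = 2.9462

(b) Point probability using PMF:
P(X = 5) = 0.069782

(c) Cumulative probability using CDF:
P(X ≤ 10) = F(10) = 0.743188

(d) Range probability:
P(5 ≤ X ≤ 10) = P(X ≤ 10) - P(X ≤ 4)
                   = F(10) - F(4)
                   = 0.743188 - 0.066768
                   = 0.676420

This means approximately 67.6% of outcomes fall in the interval [5, 10].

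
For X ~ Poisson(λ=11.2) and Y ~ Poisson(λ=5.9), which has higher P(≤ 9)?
Y has higher probability (P(Y ≤ 9) = 0.9228 > P(X ≤ 9) = 0.3192)

Compute P(≤ 9) for each distribution:

X ~ Poisson(λ=11.2):
P(X ≤ 9) = 0.3192

Y ~ Poisson(λ=5.9):
P(Y ≤ 9) = 0.9228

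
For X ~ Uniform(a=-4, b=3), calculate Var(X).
4.0833

We have X ~ Uniform(a=-4, b=3).

For a Uniform distribution with a=-4, b=3:
Var(X) = 4.0833

The variance measures the spread of the distribution around the mean.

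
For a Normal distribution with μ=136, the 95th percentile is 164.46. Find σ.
σ = 17.3025

For X ~ Normal(μ, σ), the p-th percentile satisfies x = μ + z_p × σ,
where z_p = Φ⁻¹(p) is the standard normal quantile.

Step 1: z_{0.95} = Φ⁻¹(0.95) = 1.6449

Step 2: Solve for σ:
164.46 = 136 + 1.6449 × σ
σ = (164.46 - 136) / 1.6449
σ = 28.46 / 1.6449
σ = 17.3025

Verification: μ + z × σ = 136 + 1.6449 × 17.3025 = 164.46 ✓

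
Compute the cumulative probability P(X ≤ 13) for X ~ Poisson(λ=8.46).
0.950152

We have X ~ Poisson(λ=8.46).

The CDF gives us P(X ≤ k).

Using the CDF:
P(X ≤ 13) = 0.950152

This means there's approximately a 95.0% chance that X is at most 13.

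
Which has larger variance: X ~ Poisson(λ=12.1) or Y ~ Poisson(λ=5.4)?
X has larger variance (12.1000 > 5.4000)

Compute the variance for each distribution:

X ~ Poisson(λ=12.1):
Var(X) = 12.1000

Y ~ Poisson(λ=5.4):
Var(Y) = 5.4000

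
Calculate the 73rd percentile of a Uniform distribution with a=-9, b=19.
11.4400

We have X ~ Uniform(a=-9, b=19).

We want to find x such that P(X ≤ x) = 0.73.

This is the 73rd percentile, which means 73% of values fall below this point.

Using the inverse CDF (quantile function):
x = F⁻¹(0.73) = 11.4400

Verification: P(X ≤ 11.4400) = 0.73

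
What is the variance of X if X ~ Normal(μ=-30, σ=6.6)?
43.5600

We have X ~ Normal(μ=-30, σ=6.6).

For a Normal distribution with μ=-30, σ=6.6:
Var(X) = 43.5600

The variance measures the spread of the distribution around the mean.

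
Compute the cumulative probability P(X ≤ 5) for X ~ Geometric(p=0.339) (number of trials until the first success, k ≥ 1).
0.873815

We have X ~ Geometric(p=0.339) (number of trials until the first success, k ≥ 1).

The CDF gives us P(X ≤ k).

Using the CDF:
P(X ≤ 5) = 0.873815

This means there's approximately a 87.4% chance that X is at most 5.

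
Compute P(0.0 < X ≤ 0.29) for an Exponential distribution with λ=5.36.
0.788684

We have X ~ Exponential(λ=5.36).

To find P(0.0 < X ≤ 0.29), we use:
P(0.0 < X ≤ 0.29) = P(X ≤ 0.29) - P(X ≤ 0.0)
                 = F(0.29) - F(0.0)
                 = 0.788684 - 0.000000
                 = 0.788684

So there's approximately a 78.9% chance that X falls in this range.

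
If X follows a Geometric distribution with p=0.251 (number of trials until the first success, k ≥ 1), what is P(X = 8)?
0.033193

We have X ~ Geometric(p=0.251) (number of trials until the first success, k ≥ 1).

For a Geometric distribution, the PMF gives us the probability of each outcome.

Using the PMF formula:
P(X = 8) = 0.033193

Rounded to 4 decimal places: 0.0332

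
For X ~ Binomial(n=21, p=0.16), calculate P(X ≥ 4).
0.439564

We have X ~ Binomial(n=21, p=0.16).

For discrete distributions, P(X ≥ 4) = 1 - P(X ≤ 3).

P(X ≤ 3) = 0.560436
P(X ≥ 4) = 1 - 0.560436 = 0.439564

So there's approximately a 44.0% chance that X is at least 4.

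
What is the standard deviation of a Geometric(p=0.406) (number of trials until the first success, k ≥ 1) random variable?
1.8983

We have X ~ Geometric(p=0.406) (number of trials until the first success, k ≥ 1).

For a Geometric distribution with p=0.406 (number of trials until the first success, k ≥ 1):
σ = √Var(X) = 1.8983

The standard deviation is the square root of the variance.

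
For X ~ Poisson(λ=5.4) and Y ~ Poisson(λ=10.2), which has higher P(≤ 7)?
X has higher probability (P(X ≤ 7) = 0.8217 > P(Y ≤ 7) = 0.2027)

Compute P(≤ 7) for each distribution:

X ~ Poisson(λ=5.4):
P(X ≤ 7) = 0.8217

Y ~ Poisson(λ=10.2):
P(Y ≤ 7) = 0.2027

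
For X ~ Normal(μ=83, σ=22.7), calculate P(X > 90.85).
0.364741

We have X ~ Normal(μ=83, σ=22.7).

P(X > 90.85) = 1 - P(X ≤ 90.85)
                = 1 - F(90.85)
                = 1 - 0.635259
                = 0.364741

So there's approximately a 36.5% chance that X exceeds 90.85.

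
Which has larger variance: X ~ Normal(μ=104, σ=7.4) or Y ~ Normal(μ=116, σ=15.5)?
Y has larger variance (240.2500 > 54.7600)

Compute the variance for each distribution:

X ~ Normal(μ=104, σ=7.4):
Var(X) = 54.7600

Y ~ Normal(μ=116, σ=15.5):
Var(Y) = 240.2500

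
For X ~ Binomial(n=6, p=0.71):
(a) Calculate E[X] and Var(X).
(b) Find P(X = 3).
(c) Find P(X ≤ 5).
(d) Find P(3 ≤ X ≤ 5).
(a) E[X] = 4.2600, Var(X) = 1.2354
(b) P(X = 3) = 0.174582
(c) P(X ≤ 5) = 0.871900
(d) P(3 ≤ X ≤ 5) = 0.809086

We have X ~ Binomial(n=6, p=0.71).

(a) Moments:
E[X] = 4.2600
Var(X) = 1.2354
σ = √Var(X) = 1.1115

(b) Point probability using PMF:
P(X = 3) = 0.174582

(c) Cumulative probability using CDF:
P(X ≤ 5) = F(5) = 0.871900

(d) Range probability:
P(3 ≤ X ≤ 5) = P(X ≤ 5) - P(X ≤ 2)
                   = F(5) - F(2)
                   = 0.871900 - 0.062814
                   = 0.809086

This means approximately 80.9% of outcomes fall in the interval [3, 5].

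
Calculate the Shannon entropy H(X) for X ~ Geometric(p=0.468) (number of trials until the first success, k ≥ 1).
1.4767 nats

We have X ~ Geometric(p=0.468) (number of trials until the first success, k ≥ 1).

The Shannon entropy measures the uncertainty or information content of the distribution.

For a Geometric distribution with p=0.468 (number of trials until the first success, k ≥ 1):
H(X) = 1.4767 nats

(In bits, this would be 2.1304 bits.)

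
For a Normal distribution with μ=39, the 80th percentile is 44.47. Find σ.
σ = 6.4994

For X ~ Normal(μ, σ), the p-th percentile satisfies x = μ + z_p × σ,
where z_p = Φ⁻¹(p) is the standard normal quantile.

Step 1: z_{0.8} = Φ⁻¹(0.8) = 0.8416

Step 2: Solve for σ:
44.47 = 39 + 0.8416 × σ
σ = (44.47 - 39) / 0.8416
σ = 5.47 / 0.8416
σ = 6.4994

Verification: μ + z × σ = 39 + 0.8416 × 6.4994 = 44.47 ✓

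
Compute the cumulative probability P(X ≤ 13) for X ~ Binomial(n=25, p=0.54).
0.497828

We have X ~ Binomial(n=25, p=0.54).

The CDF gives us P(X ≤ k).

Using the CDF:
P(X ≤ 13) = 0.497828

This means there's approximately a 49.8% chance that X is at most 13.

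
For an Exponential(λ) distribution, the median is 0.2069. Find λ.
λ = 3.3502

For X ~ Exponential(λ), the CDF is F(x) = 1 - e^(-λx).
The median m satisfies F(m) = 0.5:
1 - e^(-λm) = 0.5
e^(-λm) = 0.5
λm = ln(2)
m = ln(2) / λ

Given m = 0.2069:
λ = ln(2) / 0.2069 = 0.693147 / 0.2069 = 3.3502

Verification: ln(2) / 3.3502 = 0.2069 ✓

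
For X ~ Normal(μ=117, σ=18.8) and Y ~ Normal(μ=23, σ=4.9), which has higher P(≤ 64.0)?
Y has higher probability (P(Y ≤ 64.0) = 1.0000 > P(X ≤ 64.0) = 0.0024)

Compute P(≤ 64.0) for each distribution:

X ~ Normal(μ=117, σ=18.8):
P(X ≤ 64.0) = 0.0024

Y ~ Normal(μ=23, σ=4.9):
P(Y ≤ 64.0) = 1.0000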